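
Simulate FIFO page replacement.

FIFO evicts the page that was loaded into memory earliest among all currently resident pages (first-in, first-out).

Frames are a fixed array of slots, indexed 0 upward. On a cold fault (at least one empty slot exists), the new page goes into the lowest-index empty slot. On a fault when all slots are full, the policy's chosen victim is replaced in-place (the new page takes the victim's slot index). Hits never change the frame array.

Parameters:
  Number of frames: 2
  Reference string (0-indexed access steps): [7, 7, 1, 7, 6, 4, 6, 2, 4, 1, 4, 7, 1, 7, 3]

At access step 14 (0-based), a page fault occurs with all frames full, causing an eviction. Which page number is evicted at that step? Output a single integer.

Step 0: ref 7 -> FAULT, frames=[7,-]
Step 1: ref 7 -> HIT, frames=[7,-]
Step 2: ref 1 -> FAULT, frames=[7,1]
Step 3: ref 7 -> HIT, frames=[7,1]
Step 4: ref 6 -> FAULT, evict 7, frames=[6,1]
Step 5: ref 4 -> FAULT, evict 1, frames=[6,4]
Step 6: ref 6 -> HIT, frames=[6,4]
Step 7: ref 2 -> FAULT, evict 6, frames=[2,4]
Step 8: ref 4 -> HIT, frames=[2,4]
Step 9: ref 1 -> FAULT, evict 4, frames=[2,1]
Step 10: ref 4 -> FAULT, evict 2, frames=[4,1]
Step 11: ref 7 -> FAULT, evict 1, frames=[4,7]
Step 12: ref 1 -> FAULT, evict 4, frames=[1,7]
Step 13: ref 7 -> HIT, frames=[1,7]
Step 14: ref 3 -> FAULT, evict 7, frames=[1,3]
At step 14: evicted page 7

Answer: 7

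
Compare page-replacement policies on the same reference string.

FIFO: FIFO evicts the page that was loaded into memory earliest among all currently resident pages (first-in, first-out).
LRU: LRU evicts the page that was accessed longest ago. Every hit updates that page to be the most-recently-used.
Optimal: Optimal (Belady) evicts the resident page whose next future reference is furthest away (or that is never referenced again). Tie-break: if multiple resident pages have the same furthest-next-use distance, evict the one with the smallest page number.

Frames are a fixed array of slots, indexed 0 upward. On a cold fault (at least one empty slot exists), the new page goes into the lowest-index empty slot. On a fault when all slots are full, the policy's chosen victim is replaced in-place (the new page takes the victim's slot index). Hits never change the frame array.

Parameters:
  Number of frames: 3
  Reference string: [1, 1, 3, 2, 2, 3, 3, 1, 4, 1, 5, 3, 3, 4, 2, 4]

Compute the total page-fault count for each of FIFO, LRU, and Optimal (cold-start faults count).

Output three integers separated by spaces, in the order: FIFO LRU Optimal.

--- FIFO ---
  step 0: ref 1 -> FAULT, frames=[1,-,-] (faults so far: 1)
  step 1: ref 1 -> HIT, frames=[1,-,-] (faults so far: 1)
  step 2: ref 3 -> FAULT, frames=[1,3,-] (faults so far: 2)
  step 3: ref 2 -> FAULT, frames=[1,3,2] (faults so far: 3)
  step 4: ref 2 -> HIT, frames=[1,3,2] (faults so far: 3)
  step 5: ref 3 -> HIT, frames=[1,3,2] (faults so far: 3)
  step 6: ref 3 -> HIT, frames=[1,3,2] (faults so far: 3)
  step 7: ref 1 -> HIT, frames=[1,3,2] (faults so far: 3)
  step 8: ref 4 -> FAULT, evict 1, frames=[4,3,2] (faults so far: 4)
  step 9: ref 1 -> FAULT, evict 3, frames=[4,1,2] (faults so far: 5)
  step 10: ref 5 -> FAULT, evict 2, frames=[4,1,5] (faults so far: 6)
  step 11: ref 3 -> FAULT, evict 4, frames=[3,1,5] (faults so far: 7)
  step 12: ref 3 -> HIT, frames=[3,1,5] (faults so far: 7)
  step 13: ref 4 -> FAULT, evict 1, frames=[3,4,5] (faults so far: 8)
  step 14: ref 2 -> FAULT, evict 5, frames=[3,4,2] (faults so far: 9)
  step 15: ref 4 -> HIT, frames=[3,4,2] (faults so far: 9)
  FIFO total faults: 9
--- LRU ---
  step 0: ref 1 -> FAULT, frames=[1,-,-] (faults so far: 1)
  step 1: ref 1 -> HIT, frames=[1,-,-] (faults so far: 1)
  step 2: ref 3 -> FAULT, frames=[1,3,-] (faults so far: 2)
  step 3: ref 2 -> FAULT, frames=[1,3,2] (faults so far: 3)
  step 4: ref 2 -> HIT, frames=[1,3,2] (faults so far: 3)
  step 5: ref 3 -> HIT, frames=[1,3,2] (faults so far: 3)
  step 6: ref 3 -> HIT, frames=[1,3,2] (faults so far: 3)
  step 7: ref 1 -> HIT, frames=[1,3,2] (faults so far: 3)
  step 8: ref 4 -> FAULT, evict 2, frames=[1,3,4] (faults so far: 4)
  step 9: ref 1 -> HIT, frames=[1,3,4] (faults so far: 4)
  step 10: ref 5 -> FAULT, evict 3, frames=[1,5,4] (faults so far: 5)
  step 11: ref 3 -> FAULT, evict 4, frames=[1,5,3] (faults so far: 6)
  step 12: ref 3 -> HIT, frames=[1,5,3] (faults so far: 6)
  step 13: ref 4 -> FAULT, evict 1, frames=[4,5,3] (faults so far: 7)
  step 14: ref 2 -> FAULT, evict 5, frames=[4,2,3] (faults so far: 8)
  step 15: ref 4 -> HIT, frames=[4,2,3] (faults so far: 8)
  LRU total faults: 8
--- Optimal ---
  step 0: ref 1 -> FAULT, frames=[1,-,-] (faults so far: 1)
  step 1: ref 1 -> HIT, frames=[1,-,-] (faults so far: 1)
  step 2: ref 3 -> FAULT, frames=[1,3,-] (faults so far: 2)
  step 3: ref 2 -> FAULT, frames=[1,3,2] (faults so far: 3)
  step 4: ref 2 -> HIT, frames=[1,3,2] (faults so far: 3)
  step 5: ref 3 -> HIT, frames=[1,3,2] (faults so far: 3)
  step 6: ref 3 -> HIT, frames=[1,3,2] (faults so far: 3)
  step 7: ref 1 -> HIT, frames=[1,3,2] (faults so far: 3)
  step 8: ref 4 -> FAULT, evict 2, frames=[1,3,4] (faults so far: 4)
  step 9: ref 1 -> HIT, frames=[1,3,4] (faults so far: 4)
  step 10: ref 5 -> FAULT, evict 1, frames=[5,3,4] (faults so far: 5)
  step 11: ref 3 -> HIT, frames=[5,3,4] (faults so far: 5)
  step 12: ref 3 -> HIT, frames=[5,3,4] (faults so far: 5)
  step 13: ref 4 -> HIT, frames=[5,3,4] (faults so far: 5)
  step 14: ref 2 -> FAULT, evict 3, frames=[5,2,4] (faults so far: 6)
  step 15: ref 4 -> HIT, frames=[5,2,4] (faults so far: 6)
  Optimal total faults: 6

Answer: 9 8 6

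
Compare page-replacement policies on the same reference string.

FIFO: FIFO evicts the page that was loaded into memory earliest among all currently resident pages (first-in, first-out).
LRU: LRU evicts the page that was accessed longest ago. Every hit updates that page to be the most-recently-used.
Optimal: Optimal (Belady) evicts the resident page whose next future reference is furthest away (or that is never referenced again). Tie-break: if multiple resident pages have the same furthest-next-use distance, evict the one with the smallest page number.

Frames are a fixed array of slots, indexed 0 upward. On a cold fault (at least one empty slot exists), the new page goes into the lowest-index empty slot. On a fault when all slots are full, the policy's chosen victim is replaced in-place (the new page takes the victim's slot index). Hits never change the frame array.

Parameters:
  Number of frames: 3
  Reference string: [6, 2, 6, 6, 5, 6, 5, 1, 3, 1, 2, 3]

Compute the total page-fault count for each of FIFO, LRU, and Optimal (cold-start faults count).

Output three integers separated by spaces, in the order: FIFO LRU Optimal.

Answer: 6 6 5

Derivation:
--- FIFO ---
  step 0: ref 6 -> FAULT, frames=[6,-,-] (faults so far: 1)
  step 1: ref 2 -> FAULT, frames=[6,2,-] (faults so far: 2)
  step 2: ref 6 -> HIT, frames=[6,2,-] (faults so far: 2)
  step 3: ref 6 -> HIT, frames=[6,2,-] (faults so far: 2)
  step 4: ref 5 -> FAULT, frames=[6,2,5] (faults so far: 3)
  step 5: ref 6 -> HIT, frames=[6,2,5] (faults so far: 3)
  step 6: ref 5 -> HIT, frames=[6,2,5] (faults so far: 3)
  step 7: ref 1 -> FAULT, evict 6, frames=[1,2,5] (faults so far: 4)
  step 8: ref 3 -> FAULT, evict 2, frames=[1,3,5] (faults so far: 5)
  step 9: ref 1 -> HIT, frames=[1,3,5] (faults so far: 5)
  step 10: ref 2 -> FAULT, evict 5, frames=[1,3,2] (faults so far: 6)
  step 11: ref 3 -> HIT, frames=[1,3,2] (faults so far: 6)
  FIFO total faults: 6
--- LRU ---
  step 0: ref 6 -> FAULT, frames=[6,-,-] (faults so far: 1)
  step 1: ref 2 -> FAULT, frames=[6,2,-] (faults so far: 2)
  step 2: ref 6 -> HIT, frames=[6,2,-] (faults so far: 2)
  step 3: ref 6 -> HIT, frames=[6,2,-] (faults so far: 2)
  step 4: ref 5 -> FAULT, frames=[6,2,5] (faults so far: 3)
  step 5: ref 6 -> HIT, frames=[6,2,5] (faults so far: 3)
  step 6: ref 5 -> HIT, frames=[6,2,5] (faults so far: 3)
  step 7: ref 1 -> FAULT, evict 2, frames=[6,1,5] (faults so far: 4)
  step 8: ref 3 -> FAULT, evict 6, frames=[3,1,5] (faults so far: 5)
  step 9: ref 1 -> HIT, frames=[3,1,5] (faults so far: 5)
  step 10: ref 2 -> FAULT, evict 5, frames=[3,1,2] (faults so far: 6)
  step 11: ref 3 -> HIT, frames=[3,1,2] (faults so far: 6)
  LRU total faults: 6
--- Optimal ---
  step 0: ref 6 -> FAULT, frames=[6,-,-] (faults so far: 1)
  step 1: ref 2 -> FAULT, frames=[6,2,-] (faults so far: 2)
  step 2: ref 6 -> HIT, frames=[6,2,-] (faults so far: 2)
  step 3: ref 6 -> HIT, frames=[6,2,-] (faults so far: 2)
  step 4: ref 5 -> FAULT, frames=[6,2,5] (faults so far: 3)
  step 5: ref 6 -> HIT, frames=[6,2,5] (faults so far: 3)
  step 6: ref 5 -> HIT, frames=[6,2,5] (faults so far: 3)
  step 7: ref 1 -> FAULT, evict 5, frames=[6,2,1] (faults so far: 4)
  step 8: ref 3 -> FAULT, evict 6, frames=[3,2,1] (faults so far: 5)
  step 9: ref 1 -> HIT, frames=[3,2,1] (faults so far: 5)
  step 10: ref 2 -> HIT, frames=[3,2,1] (faults so far: 5)
  step 11: ref 3 -> HIT, frames=[3,2,1] (faults so far: 5)
  Optimal total faults: 5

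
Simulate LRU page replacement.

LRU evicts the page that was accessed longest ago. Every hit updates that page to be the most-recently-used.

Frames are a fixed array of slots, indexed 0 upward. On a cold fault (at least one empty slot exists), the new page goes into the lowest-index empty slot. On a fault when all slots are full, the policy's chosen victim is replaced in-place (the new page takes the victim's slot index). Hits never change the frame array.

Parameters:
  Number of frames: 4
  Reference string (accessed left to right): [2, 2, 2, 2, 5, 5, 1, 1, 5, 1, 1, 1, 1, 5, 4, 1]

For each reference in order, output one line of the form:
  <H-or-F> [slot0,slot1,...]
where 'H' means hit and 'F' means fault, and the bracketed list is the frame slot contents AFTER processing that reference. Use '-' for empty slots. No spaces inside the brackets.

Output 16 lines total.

F [2,-,-,-]
H [2,-,-,-]
H [2,-,-,-]
H [2,-,-,-]
F [2,5,-,-]
H [2,5,-,-]
F [2,5,1,-]
H [2,5,1,-]
H [2,5,1,-]
H [2,5,1,-]
H [2,5,1,-]
H [2,5,1,-]
H [2,5,1,-]
H [2,5,1,-]
F [2,5,1,4]
H [2,5,1,4]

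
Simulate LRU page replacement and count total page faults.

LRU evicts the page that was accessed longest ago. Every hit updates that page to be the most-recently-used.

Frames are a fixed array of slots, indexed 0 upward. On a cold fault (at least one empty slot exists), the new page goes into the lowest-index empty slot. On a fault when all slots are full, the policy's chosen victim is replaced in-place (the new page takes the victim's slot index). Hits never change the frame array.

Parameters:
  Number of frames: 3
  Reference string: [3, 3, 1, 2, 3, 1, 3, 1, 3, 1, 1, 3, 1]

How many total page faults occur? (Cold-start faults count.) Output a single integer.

Answer: 3

Derivation:
Step 0: ref 3 → FAULT, frames=[3,-,-]
Step 1: ref 3 → HIT, frames=[3,-,-]
Step 2: ref 1 → FAULT, frames=[3,1,-]
Step 3: ref 2 → FAULT, frames=[3,1,2]
Step 4: ref 3 → HIT, frames=[3,1,2]
Step 5: ref 1 → HIT, frames=[3,1,2]
Step 6: ref 3 → HIT, frames=[3,1,2]
Step 7: ref 1 → HIT, frames=[3,1,2]
Step 8: ref 3 → HIT, frames=[3,1,2]
Step 9: ref 1 → HIT, frames=[3,1,2]
Step 10: ref 1 → HIT, frames=[3,1,2]
Step 11: ref 3 → HIT, frames=[3,1,2]
Step 12: ref 1 → HIT, frames=[3,1,2]
Total faults: 3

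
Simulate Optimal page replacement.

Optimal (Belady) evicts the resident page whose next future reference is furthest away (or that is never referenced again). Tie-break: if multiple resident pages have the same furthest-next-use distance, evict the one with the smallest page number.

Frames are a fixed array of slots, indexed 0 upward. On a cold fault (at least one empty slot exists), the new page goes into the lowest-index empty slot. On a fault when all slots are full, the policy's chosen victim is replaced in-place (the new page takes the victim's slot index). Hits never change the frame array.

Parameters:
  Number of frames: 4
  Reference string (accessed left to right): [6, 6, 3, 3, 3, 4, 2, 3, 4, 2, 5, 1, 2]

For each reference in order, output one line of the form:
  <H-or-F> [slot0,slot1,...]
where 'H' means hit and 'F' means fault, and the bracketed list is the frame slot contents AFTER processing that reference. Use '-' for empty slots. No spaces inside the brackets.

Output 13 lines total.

F [6,-,-,-]
H [6,-,-,-]
F [6,3,-,-]
H [6,3,-,-]
H [6,3,-,-]
F [6,3,4,-]
F [6,3,4,2]
H [6,3,4,2]
H [6,3,4,2]
H [6,3,4,2]
F [6,5,4,2]
F [6,5,1,2]
H [6,5,1,2]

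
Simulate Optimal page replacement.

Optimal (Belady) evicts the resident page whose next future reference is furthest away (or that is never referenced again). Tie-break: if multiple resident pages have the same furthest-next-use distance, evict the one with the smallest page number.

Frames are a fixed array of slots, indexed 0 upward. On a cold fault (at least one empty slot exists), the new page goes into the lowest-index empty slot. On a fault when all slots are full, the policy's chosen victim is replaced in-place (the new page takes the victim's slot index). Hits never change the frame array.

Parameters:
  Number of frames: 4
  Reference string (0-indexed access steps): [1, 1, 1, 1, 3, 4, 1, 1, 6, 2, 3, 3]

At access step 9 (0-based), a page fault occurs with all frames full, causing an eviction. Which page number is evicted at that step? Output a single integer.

Step 0: ref 1 -> FAULT, frames=[1,-,-,-]
Step 1: ref 1 -> HIT, frames=[1,-,-,-]
Step 2: ref 1 -> HIT, frames=[1,-,-,-]
Step 3: ref 1 -> HIT, frames=[1,-,-,-]
Step 4: ref 3 -> FAULT, frames=[1,3,-,-]
Step 5: ref 4 -> FAULT, frames=[1,3,4,-]
Step 6: ref 1 -> HIT, frames=[1,3,4,-]
Step 7: ref 1 -> HIT, frames=[1,3,4,-]
Step 8: ref 6 -> FAULT, frames=[1,3,4,6]
Step 9: ref 2 -> FAULT, evict 1, frames=[2,3,4,6]
At step 9: evicted page 1

Answer: 1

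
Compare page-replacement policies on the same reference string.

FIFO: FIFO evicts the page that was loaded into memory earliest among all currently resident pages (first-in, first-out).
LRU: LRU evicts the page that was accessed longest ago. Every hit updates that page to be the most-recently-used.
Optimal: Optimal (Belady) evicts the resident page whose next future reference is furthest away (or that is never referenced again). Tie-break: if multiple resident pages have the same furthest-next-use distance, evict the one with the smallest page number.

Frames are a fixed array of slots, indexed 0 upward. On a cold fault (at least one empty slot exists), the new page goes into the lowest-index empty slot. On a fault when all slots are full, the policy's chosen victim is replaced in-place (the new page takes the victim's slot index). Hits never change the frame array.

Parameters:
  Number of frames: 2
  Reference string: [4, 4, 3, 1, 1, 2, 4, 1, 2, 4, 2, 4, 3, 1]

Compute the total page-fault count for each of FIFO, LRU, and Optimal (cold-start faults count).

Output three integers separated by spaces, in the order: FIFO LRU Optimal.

--- FIFO ---
  step 0: ref 4 -> FAULT, frames=[4,-] (faults so far: 1)
  step 1: ref 4 -> HIT, frames=[4,-] (faults so far: 1)
  step 2: ref 3 -> FAULT, frames=[4,3] (faults so far: 2)
  step 3: ref 1 -> FAULT, evict 4, frames=[1,3] (faults so far: 3)
  step 4: ref 1 -> HIT, frames=[1,3] (faults so far: 3)
  step 5: ref 2 -> FAULT, evict 3, frames=[1,2] (faults so far: 4)
  step 6: ref 4 -> FAULT, evict 1, frames=[4,2] (faults so far: 5)
  step 7: ref 1 -> FAULT, evict 2, frames=[4,1] (faults so far: 6)
  step 8: ref 2 -> FAULT, evict 4, frames=[2,1] (faults so far: 7)
  step 9: ref 4 -> FAULT, evict 1, frames=[2,4] (faults so far: 8)
  step 10: ref 2 -> HIT, frames=[2,4] (faults so far: 8)
  step 11: ref 4 -> HIT, frames=[2,4] (faults so far: 8)
  step 12: ref 3 -> FAULT, evict 2, frames=[3,4] (faults so far: 9)
  step 13: ref 1 -> FAULT, evict 4, frames=[3,1] (faults so far: 10)
  FIFO total faults: 10
--- LRU ---
  step 0: ref 4 -> FAULT, frames=[4,-] (faults so far: 1)
  step 1: ref 4 -> HIT, frames=[4,-] (faults so far: 1)
  step 2: ref 3 -> FAULT, frames=[4,3] (faults so far: 2)
  step 3: ref 1 -> FAULT, evict 4, frames=[1,3] (faults so far: 3)
  step 4: ref 1 -> HIT, frames=[1,3] (faults so far: 3)
  step 5: ref 2 -> FAULT, evict 3, frames=[1,2] (faults so far: 4)
  step 6: ref 4 -> FAULT, evict 1, frames=[4,2] (faults so far: 5)
  step 7: ref 1 -> FAULT, evict 2, frames=[4,1] (faults so far: 6)
  step 8: ref 2 -> FAULT, evict 4, frames=[2,1] (faults so far: 7)
  step 9: ref 4 -> FAULT, evict 1, frames=[2,4] (faults so far: 8)
  step 10: ref 2 -> HIT, frames=[2,4] (faults so far: 8)
  step 11: ref 4 -> HIT, frames=[2,4] (faults so far: 8)
  step 12: ref 3 -> FAULT, evict 2, frames=[3,4] (faults so far: 9)
  step 13: ref 1 -> FAULT, evict 4, frames=[3,1] (faults so far: 10)
  LRU total faults: 10
--- Optimal ---
  step 0: ref 4 -> FAULT, frames=[4,-] (faults so far: 1)
  step 1: ref 4 -> HIT, frames=[4,-] (faults so far: 1)
  step 2: ref 3 -> FAULT, frames=[4,3] (faults so far: 2)
  step 3: ref 1 -> FAULT, evict 3, frames=[4,1] (faults so far: 3)
  step 4: ref 1 -> HIT, frames=[4,1] (faults so far: 3)
  step 5: ref 2 -> FAULT, evict 1, frames=[4,2] (faults so far: 4)
  step 6: ref 4 -> HIT, frames=[4,2] (faults so far: 4)
  step 7: ref 1 -> FAULT, evict 4, frames=[1,2] (faults so far: 5)
  step 8: ref 2 -> HIT, frames=[1,2] (faults so far: 5)
  step 9: ref 4 -> FAULT, evict 1, frames=[4,2] (faults so far: 6)
  step 10: ref 2 -> HIT, frames=[4,2] (faults so far: 6)
  step 11: ref 4 -> HIT, frames=[4,2] (faults so far: 6)
  step 12: ref 3 -> FAULT, evict 2, frames=[4,3] (faults so far: 7)
  step 13: ref 1 -> FAULT, evict 3, frames=[4,1] (faults so far: 8)
  Optimal total faults: 8

Answer: 10 10 8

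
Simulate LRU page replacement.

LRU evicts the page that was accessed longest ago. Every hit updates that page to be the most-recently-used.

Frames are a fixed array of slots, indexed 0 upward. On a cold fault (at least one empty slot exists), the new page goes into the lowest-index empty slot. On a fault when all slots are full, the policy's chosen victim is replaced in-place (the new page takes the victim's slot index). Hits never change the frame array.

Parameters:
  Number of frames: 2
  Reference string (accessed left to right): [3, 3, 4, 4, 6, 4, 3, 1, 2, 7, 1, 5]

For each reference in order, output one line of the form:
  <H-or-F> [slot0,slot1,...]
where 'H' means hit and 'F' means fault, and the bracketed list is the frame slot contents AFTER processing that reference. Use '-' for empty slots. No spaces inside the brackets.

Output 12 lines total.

F [3,-]
H [3,-]
F [3,4]
H [3,4]
F [6,4]
H [6,4]
F [3,4]
F [3,1]
F [2,1]
F [2,7]
F [1,7]
F [1,5]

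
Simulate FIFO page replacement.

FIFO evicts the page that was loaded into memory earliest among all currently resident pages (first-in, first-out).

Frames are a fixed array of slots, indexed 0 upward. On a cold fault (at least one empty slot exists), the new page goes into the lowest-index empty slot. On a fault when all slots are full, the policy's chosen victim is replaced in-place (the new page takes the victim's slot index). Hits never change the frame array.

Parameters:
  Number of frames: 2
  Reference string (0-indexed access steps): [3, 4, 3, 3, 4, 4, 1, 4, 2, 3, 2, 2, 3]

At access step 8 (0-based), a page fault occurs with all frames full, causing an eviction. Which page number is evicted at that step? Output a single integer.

Answer: 4

Derivation:
Step 0: ref 3 -> FAULT, frames=[3,-]
Step 1: ref 4 -> FAULT, frames=[3,4]
Step 2: ref 3 -> HIT, frames=[3,4]
Step 3: ref 3 -> HIT, frames=[3,4]
Step 4: ref 4 -> HIT, frames=[3,4]
Step 5: ref 4 -> HIT, frames=[3,4]
Step 6: ref 1 -> FAULT, evict 3, frames=[1,4]
Step 7: ref 4 -> HIT, frames=[1,4]
Step 8: ref 2 -> FAULT, evict 4, frames=[1,2]
At step 8: evicted page 4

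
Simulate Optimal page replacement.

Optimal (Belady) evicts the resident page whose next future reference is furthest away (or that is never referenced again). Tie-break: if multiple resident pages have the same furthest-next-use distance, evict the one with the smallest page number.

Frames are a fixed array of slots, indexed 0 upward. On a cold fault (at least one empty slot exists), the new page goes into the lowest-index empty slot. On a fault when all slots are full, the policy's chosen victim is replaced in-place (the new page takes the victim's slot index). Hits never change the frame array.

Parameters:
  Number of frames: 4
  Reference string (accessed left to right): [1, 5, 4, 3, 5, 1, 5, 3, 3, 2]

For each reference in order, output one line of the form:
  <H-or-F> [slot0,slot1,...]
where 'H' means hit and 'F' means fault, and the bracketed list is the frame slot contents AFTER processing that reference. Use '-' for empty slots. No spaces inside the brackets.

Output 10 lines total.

F [1,-,-,-]
F [1,5,-,-]
F [1,5,4,-]
F [1,5,4,3]
H [1,5,4,3]
H [1,5,4,3]
H [1,5,4,3]
H [1,5,4,3]
H [1,5,4,3]
F [2,5,4,3]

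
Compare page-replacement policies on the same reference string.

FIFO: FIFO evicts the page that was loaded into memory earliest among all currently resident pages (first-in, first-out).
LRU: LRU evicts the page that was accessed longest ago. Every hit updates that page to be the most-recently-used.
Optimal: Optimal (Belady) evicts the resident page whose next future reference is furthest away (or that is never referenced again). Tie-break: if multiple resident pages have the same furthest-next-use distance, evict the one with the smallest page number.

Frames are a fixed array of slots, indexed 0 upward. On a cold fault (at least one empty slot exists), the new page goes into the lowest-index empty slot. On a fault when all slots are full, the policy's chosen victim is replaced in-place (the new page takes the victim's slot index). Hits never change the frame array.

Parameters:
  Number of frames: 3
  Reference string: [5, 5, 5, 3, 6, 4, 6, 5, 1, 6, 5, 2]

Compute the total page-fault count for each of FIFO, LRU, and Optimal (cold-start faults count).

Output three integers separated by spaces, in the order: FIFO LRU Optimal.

Answer: 8 7 6

Derivation:
--- FIFO ---
  step 0: ref 5 -> FAULT, frames=[5,-,-] (faults so far: 1)
  step 1: ref 5 -> HIT, frames=[5,-,-] (faults so far: 1)
  step 2: ref 5 -> HIT, frames=[5,-,-] (faults so far: 1)
  step 3: ref 3 -> FAULT, frames=[5,3,-] (faults so far: 2)
  step 4: ref 6 -> FAULT, frames=[5,3,6] (faults so far: 3)
  step 5: ref 4 -> FAULT, evict 5, frames=[4,3,6] (faults so far: 4)
  step 6: ref 6 -> HIT, frames=[4,3,6] (faults so far: 4)
  step 7: ref 5 -> FAULT, evict 3, frames=[4,5,6] (faults so far: 5)
  step 8: ref 1 -> FAULT, evict 6, frames=[4,5,1] (faults so far: 6)
  step 9: ref 6 -> FAULT, evict 4, frames=[6,5,1] (faults so far: 7)
  step 10: ref 5 -> HIT, frames=[6,5,1] (faults so far: 7)
  step 11: ref 2 -> FAULT, evict 5, frames=[6,2,1] (faults so far: 8)
  FIFO total faults: 8
--- LRU ---
  step 0: ref 5 -> FAULT, frames=[5,-,-] (faults so far: 1)
  step 1: ref 5 -> HIT, frames=[5,-,-] (faults so far: 1)
  step 2: ref 5 -> HIT, frames=[5,-,-] (faults so far: 1)
  step 3: ref 3 -> FAULT, frames=[5,3,-] (faults so far: 2)
  step 4: ref 6 -> FAULT, frames=[5,3,6] (faults so far: 3)
  step 5: ref 4 -> FAULT, evict 5, frames=[4,3,6] (faults so far: 4)
  step 6: ref 6 -> HIT, frames=[4,3,6] (faults so far: 4)
  step 7: ref 5 -> FAULT, evict 3, frames=[4,5,6] (faults so far: 5)
  step 8: ref 1 -> FAULT, evict 4, frames=[1,5,6] (faults so far: 6)
  step 9: ref 6 -> HIT, frames=[1,5,6] (faults so far: 6)
  step 10: ref 5 -> HIT, frames=[1,5,6] (faults so far: 6)
  step 11: ref 2 -> FAULT, evict 1, frames=[2,5,6] (faults so far: 7)
  LRU total faults: 7
--- Optimal ---
  step 0: ref 5 -> FAULT, frames=[5,-,-] (faults so far: 1)
  step 1: ref 5 -> HIT, frames=[5,-,-] (faults so far: 1)
  step 2: ref 5 -> HIT, frames=[5,-,-] (faults so far: 1)
  step 3: ref 3 -> FAULT, frames=[5,3,-] (faults so far: 2)
  step 4: ref 6 -> FAULT, frames=[5,3,6] (faults so far: 3)
  step 5: ref 4 -> FAULT, evict 3, frames=[5,4,6] (faults so far: 4)
  step 6: ref 6 -> HIT, frames=[5,4,6] (faults so far: 4)
  step 7: ref 5 -> HIT, frames=[5,4,6] (faults so far: 4)
  step 8: ref 1 -> FAULT, evict 4, frames=[5,1,6] (faults so far: 5)
  step 9: ref 6 -> HIT, frames=[5,1,6] (faults so far: 5)
  step 10: ref 5 -> HIT, frames=[5,1,6] (faults so far: 5)
  step 11: ref 2 -> FAULT, evict 1, frames=[5,2,6] (faults so far: 6)
  Optimal total faults: 6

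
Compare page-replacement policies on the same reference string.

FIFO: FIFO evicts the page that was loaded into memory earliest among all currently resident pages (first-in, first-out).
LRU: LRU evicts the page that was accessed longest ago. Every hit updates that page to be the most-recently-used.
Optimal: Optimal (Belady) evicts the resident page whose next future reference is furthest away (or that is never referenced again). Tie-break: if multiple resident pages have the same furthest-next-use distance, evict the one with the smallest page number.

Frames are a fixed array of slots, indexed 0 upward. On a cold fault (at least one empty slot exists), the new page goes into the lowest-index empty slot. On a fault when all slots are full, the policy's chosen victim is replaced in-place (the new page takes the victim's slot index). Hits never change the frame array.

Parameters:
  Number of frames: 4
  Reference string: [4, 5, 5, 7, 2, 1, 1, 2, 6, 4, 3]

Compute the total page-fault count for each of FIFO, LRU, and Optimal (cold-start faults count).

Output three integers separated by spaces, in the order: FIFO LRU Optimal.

--- FIFO ---
  step 0: ref 4 -> FAULT, frames=[4,-,-,-] (faults so far: 1)
  step 1: ref 5 -> FAULT, frames=[4,5,-,-] (faults so far: 2)
  step 2: ref 5 -> HIT, frames=[4,5,-,-] (faults so far: 2)
  step 3: ref 7 -> FAULT, frames=[4,5,7,-] (faults so far: 3)
  step 4: ref 2 -> FAULT, frames=[4,5,7,2] (faults so far: 4)
  step 5: ref 1 -> FAULT, evict 4, frames=[1,5,7,2] (faults so far: 5)
  step 6: ref 1 -> HIT, frames=[1,5,7,2] (faults so far: 5)
  step 7: ref 2 -> HIT, frames=[1,5,7,2] (faults so far: 5)
  step 8: ref 6 -> FAULT, evict 5, frames=[1,6,7,2] (faults so far: 6)
  step 9: ref 4 -> FAULT, evict 7, frames=[1,6,4,2] (faults so far: 7)
  step 10: ref 3 -> FAULT, evict 2, frames=[1,6,4,3] (faults so far: 8)
  FIFO total faults: 8
--- LRU ---
  step 0: ref 4 -> FAULT, frames=[4,-,-,-] (faults so far: 1)
  step 1: ref 5 -> FAULT, frames=[4,5,-,-] (faults so far: 2)
  step 2: ref 5 -> HIT, frames=[4,5,-,-] (faults so far: 2)
  step 3: ref 7 -> FAULT, frames=[4,5,7,-] (faults so far: 3)
  step 4: ref 2 -> FAULT, frames=[4,5,7,2] (faults so far: 4)
  step 5: ref 1 -> FAULT, evict 4, frames=[1,5,7,2] (faults so far: 5)
  step 6: ref 1 -> HIT, frames=[1,5,7,2] (faults so far: 5)
  step 7: ref 2 -> HIT, frames=[1,5,7,2] (faults so far: 5)
  step 8: ref 6 -> FAULT, evict 5, frames=[1,6,7,2] (faults so far: 6)
  step 9: ref 4 -> FAULT, evict 7, frames=[1,6,4,2] (faults so far: 7)
  step 10: ref 3 -> FAULT, evict 1, frames=[3,6,4,2] (faults so far: 8)
  LRU total faults: 8
--- Optimal ---
  step 0: ref 4 -> FAULT, frames=[4,-,-,-] (faults so far: 1)
  step 1: ref 5 -> FAULT, frames=[4,5,-,-] (faults so far: 2)
  step 2: ref 5 -> HIT, frames=[4,5,-,-] (faults so far: 2)
  step 3: ref 7 -> FAULT, frames=[4,5,7,-] (faults so far: 3)
  step 4: ref 2 -> FAULT, frames=[4,5,7,2] (faults so far: 4)
  step 5: ref 1 -> FAULT, evict 5, frames=[4,1,7,2] (faults so far: 5)
  step 6: ref 1 -> HIT, frames=[4,1,7,2] (faults so far: 5)
  step 7: ref 2 -> HIT, frames=[4,1,7,2] (faults so far: 5)
  step 8: ref 6 -> FAULT, evict 1, frames=[4,6,7,2] (faults so far: 6)
  step 9: ref 4 -> HIT, frames=[4,6,7,2] (faults so far: 6)
  step 10: ref 3 -> FAULT, evict 2, frames=[4,6,7,3] (faults so far: 7)
  Optimal total faults: 7

Answer: 8 8 7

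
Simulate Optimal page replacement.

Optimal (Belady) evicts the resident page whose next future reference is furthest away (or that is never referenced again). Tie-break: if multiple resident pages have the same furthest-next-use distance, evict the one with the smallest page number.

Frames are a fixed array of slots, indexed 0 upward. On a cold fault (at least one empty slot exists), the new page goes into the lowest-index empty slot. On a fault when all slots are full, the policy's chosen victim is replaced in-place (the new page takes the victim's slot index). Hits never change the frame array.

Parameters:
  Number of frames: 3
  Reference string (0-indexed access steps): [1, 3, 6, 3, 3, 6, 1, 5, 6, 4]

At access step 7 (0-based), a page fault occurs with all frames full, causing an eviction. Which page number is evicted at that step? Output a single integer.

Step 0: ref 1 -> FAULT, frames=[1,-,-]
Step 1: ref 3 -> FAULT, frames=[1,3,-]
Step 2: ref 6 -> FAULT, frames=[1,3,6]
Step 3: ref 3 -> HIT, frames=[1,3,6]
Step 4: ref 3 -> HIT, frames=[1,3,6]
Step 5: ref 6 -> HIT, frames=[1,3,6]
Step 6: ref 1 -> HIT, frames=[1,3,6]
Step 7: ref 5 -> FAULT, evict 1, frames=[5,3,6]
At step 7: evicted page 1

Answer: 1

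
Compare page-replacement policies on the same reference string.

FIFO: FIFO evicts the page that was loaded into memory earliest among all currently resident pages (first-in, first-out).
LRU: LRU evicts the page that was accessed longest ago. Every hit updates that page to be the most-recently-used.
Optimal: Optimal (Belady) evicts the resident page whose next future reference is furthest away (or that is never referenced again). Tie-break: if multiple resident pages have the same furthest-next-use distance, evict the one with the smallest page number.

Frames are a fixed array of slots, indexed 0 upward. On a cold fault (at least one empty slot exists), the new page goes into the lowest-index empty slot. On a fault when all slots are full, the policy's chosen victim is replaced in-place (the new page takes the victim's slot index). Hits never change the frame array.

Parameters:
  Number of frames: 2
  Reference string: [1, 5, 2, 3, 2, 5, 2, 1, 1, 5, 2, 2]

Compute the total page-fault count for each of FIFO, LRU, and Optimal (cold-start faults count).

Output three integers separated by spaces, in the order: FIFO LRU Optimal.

Answer: 9 8 7

Derivation:
--- FIFO ---
  step 0: ref 1 -> FAULT, frames=[1,-] (faults so far: 1)
  step 1: ref 5 -> FAULT, frames=[1,5] (faults so far: 2)
  step 2: ref 2 -> FAULT, evict 1, frames=[2,5] (faults so far: 3)
  step 3: ref 3 -> FAULT, evict 5, frames=[2,3] (faults so far: 4)
  step 4: ref 2 -> HIT, frames=[2,3] (faults so far: 4)
  step 5: ref 5 -> FAULT, evict 2, frames=[5,3] (faults so far: 5)
  step 6: ref 2 -> FAULT, evict 3, frames=[5,2] (faults so far: 6)
  step 7: ref 1 -> FAULT, evict 5, frames=[1,2] (faults so far: 7)
  step 8: ref 1 -> HIT, frames=[1,2] (faults so far: 7)
  step 9: ref 5 -> FAULT, evict 2, frames=[1,5] (faults so far: 8)
  step 10: ref 2 -> FAULT, evict 1, frames=[2,5] (faults so far: 9)
  step 11: ref 2 -> HIT, frames=[2,5] (faults so far: 9)
  FIFO total faults: 9
--- LRU ---
  step 0: ref 1 -> FAULT, frames=[1,-] (faults so far: 1)
  step 1: ref 5 -> FAULT, frames=[1,5] (faults so far: 2)
  step 2: ref 2 -> FAULT, evict 1, frames=[2,5] (faults so far: 3)
  step 3: ref 3 -> FAULT, evict 5, frames=[2,3] (faults so far: 4)
  step 4: ref 2 -> HIT, frames=[2,3] (faults so far: 4)
  step 5: ref 5 -> FAULT, evict 3, frames=[2,5] (faults so far: 5)
  step 6: ref 2 -> HIT, frames=[2,5] (faults so far: 5)
  step 7: ref 1 -> FAULT, evict 5, frames=[2,1] (faults so far: 6)
  step 8: ref 1 -> HIT, frames=[2,1] (faults so far: 6)
  step 9: ref 5 -> FAULT, evict 2, frames=[5,1] (faults so far: 7)
  step 10: ref 2 -> FAULT, evict 1, frames=[5,2] (faults so far: 8)
  step 11: ref 2 -> HIT, frames=[5,2] (faults so far: 8)
  LRU total faults: 8
--- Optimal ---
  step 0: ref 1 -> FAULT, frames=[1,-] (faults so far: 1)
  step 1: ref 5 -> FAULT, frames=[1,5] (faults so far: 2)
  step 2: ref 2 -> FAULT, evict 1, frames=[2,5] (faults so far: 3)
  step 3: ref 3 -> FAULT, evict 5, frames=[2,3] (faults so far: 4)
  step 4: ref 2 -> HIT, frames=[2,3] (faults so far: 4)
  step 5: ref 5 -> FAULT, evict 3, frames=[2,5] (faults so far: 5)
  step 6: ref 2 -> HIT, frames=[2,5] (faults so far: 5)
  step 7: ref 1 -> FAULT, evict 2, frames=[1,5] (faults so far: 6)
  step 8: ref 1 -> HIT, frames=[1,5] (faults so far: 6)
  step 9: ref 5 -> HIT, frames=[1,5] (faults so far: 6)
  step 10: ref 2 -> FAULT, evict 1, frames=[2,5] (faults so far: 7)
  step 11: ref 2 -> HIT, frames=[2,5] (faults so far: 7)
  Optimal total faults: 7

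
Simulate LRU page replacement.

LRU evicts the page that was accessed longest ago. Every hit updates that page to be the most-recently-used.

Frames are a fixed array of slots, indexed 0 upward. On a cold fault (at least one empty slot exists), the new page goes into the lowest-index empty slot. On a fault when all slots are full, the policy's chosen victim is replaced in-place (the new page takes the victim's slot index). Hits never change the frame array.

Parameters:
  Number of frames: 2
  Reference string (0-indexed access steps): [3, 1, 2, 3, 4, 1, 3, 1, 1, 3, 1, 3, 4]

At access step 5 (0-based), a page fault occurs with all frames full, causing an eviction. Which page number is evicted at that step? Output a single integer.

Answer: 3

Derivation:
Step 0: ref 3 -> FAULT, frames=[3,-]
Step 1: ref 1 -> FAULT, frames=[3,1]
Step 2: ref 2 -> FAULT, evict 3, frames=[2,1]
Step 3: ref 3 -> FAULT, evict 1, frames=[2,3]
Step 4: ref 4 -> FAULT, evict 2, frames=[4,3]
Step 5: ref 1 -> FAULT, evict 3, frames=[4,1]
At step 5: evicted page 3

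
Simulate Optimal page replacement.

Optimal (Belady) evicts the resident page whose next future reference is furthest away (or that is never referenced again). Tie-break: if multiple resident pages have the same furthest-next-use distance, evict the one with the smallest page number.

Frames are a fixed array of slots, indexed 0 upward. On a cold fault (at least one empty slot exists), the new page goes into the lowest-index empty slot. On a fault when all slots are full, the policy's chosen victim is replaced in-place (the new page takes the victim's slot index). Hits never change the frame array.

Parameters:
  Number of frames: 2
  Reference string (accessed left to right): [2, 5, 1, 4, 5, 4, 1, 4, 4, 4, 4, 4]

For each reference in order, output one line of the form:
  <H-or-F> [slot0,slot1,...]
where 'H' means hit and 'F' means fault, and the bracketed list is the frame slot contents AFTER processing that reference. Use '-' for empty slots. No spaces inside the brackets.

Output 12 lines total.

F [2,-]
F [2,5]
F [1,5]
F [4,5]
H [4,5]
H [4,5]
F [4,1]
H [4,1]
H [4,1]
H [4,1]
H [4,1]
H [4,1]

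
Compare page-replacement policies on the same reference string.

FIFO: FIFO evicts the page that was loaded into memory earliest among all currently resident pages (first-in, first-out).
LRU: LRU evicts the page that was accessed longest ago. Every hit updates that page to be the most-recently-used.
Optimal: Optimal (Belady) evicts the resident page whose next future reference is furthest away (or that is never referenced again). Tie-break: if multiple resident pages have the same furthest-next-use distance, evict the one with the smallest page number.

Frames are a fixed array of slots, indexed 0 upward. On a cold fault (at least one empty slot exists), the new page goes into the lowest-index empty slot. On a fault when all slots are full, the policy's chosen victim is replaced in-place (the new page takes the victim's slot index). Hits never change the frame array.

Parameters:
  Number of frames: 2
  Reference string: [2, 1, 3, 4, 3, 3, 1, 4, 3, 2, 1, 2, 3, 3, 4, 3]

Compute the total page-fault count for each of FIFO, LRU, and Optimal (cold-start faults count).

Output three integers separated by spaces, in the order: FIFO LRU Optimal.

--- FIFO ---
  step 0: ref 2 -> FAULT, frames=[2,-] (faults so far: 1)
  step 1: ref 1 -> FAULT, frames=[2,1] (faults so far: 2)
  step 2: ref 3 -> FAULT, evict 2, frames=[3,1] (faults so far: 3)
  step 3: ref 4 -> FAULT, evict 1, frames=[3,4] (faults so far: 4)
  step 4: ref 3 -> HIT, frames=[3,4] (faults so far: 4)
  step 5: ref 3 -> HIT, frames=[3,4] (faults so far: 4)
  step 6: ref 1 -> FAULT, evict 3, frames=[1,4] (faults so far: 5)
  step 7: ref 4 -> HIT, frames=[1,4] (faults so far: 5)
  step 8: ref 3 -> FAULT, evict 4, frames=[1,3] (faults so far: 6)
  step 9: ref 2 -> FAULT, evict 1, frames=[2,3] (faults so far: 7)
  step 10: ref 1 -> FAULT, evict 3, frames=[2,1] (faults so far: 8)
  step 11: ref 2 -> HIT, frames=[2,1] (faults so far: 8)
  step 12: ref 3 -> FAULT, evict 2, frames=[3,1] (faults so far: 9)
  step 13: ref 3 -> HIT, frames=[3,1] (faults so far: 9)
  step 14: ref 4 -> FAULT, evict 1, frames=[3,4] (faults so far: 10)
  step 15: ref 3 -> HIT, frames=[3,4] (faults so far: 10)
  FIFO total faults: 10
--- LRU ---
  step 0: ref 2 -> FAULT, frames=[2,-] (faults so far: 1)
  step 1: ref 1 -> FAULT, frames=[2,1] (faults so far: 2)
  step 2: ref 3 -> FAULT, evict 2, frames=[3,1] (faults so far: 3)
  step 3: ref 4 -> FAULT, evict 1, frames=[3,4] (faults so far: 4)
  step 4: ref 3 -> HIT, frames=[3,4] (faults so far: 4)
  step 5: ref 3 -> HIT, frames=[3,4] (faults so far: 4)
  step 6: ref 1 -> FAULT, evict 4, frames=[3,1] (faults so far: 5)
  step 7: ref 4 -> FAULT, evict 3, frames=[4,1] (faults so far: 6)
  step 8: ref 3 -> FAULT, evict 1, frames=[4,3] (faults so far: 7)
  step 9: ref 2 -> FAULT, evict 4, frames=[2,3] (faults so far: 8)
  step 10: ref 1 -> FAULT, evict 3, frames=[2,1] (faults so far: 9)
  step 11: ref 2 -> HIT, frames=[2,1] (faults so far: 9)
  step 12: ref 3 -> FAULT, evict 1, frames=[2,3] (faults so far: 10)
  step 13: ref 3 -> HIT, frames=[2,3] (faults so far: 10)
  step 14: ref 4 -> FAULT, evict 2, frames=[4,3] (faults so far: 11)
  step 15: ref 3 -> HIT, frames=[4,3] (faults so far: 11)
  LRU total faults: 11
--- Optimal ---
  step 0: ref 2 -> FAULT, frames=[2,-] (faults so far: 1)
  step 1: ref 1 -> FAULT, frames=[2,1] (faults so far: 2)
  step 2: ref 3 -> FAULT, evict 2, frames=[3,1] (faults so far: 3)
  step 3: ref 4 -> FAULT, evict 1, frames=[3,4] (faults so far: 4)
  step 4: ref 3 -> HIT, frames=[3,4] (faults so far: 4)
  step 5: ref 3 -> HIT, frames=[3,4] (faults so far: 4)
  step 6: ref 1 -> FAULT, evict 3, frames=[1,4] (faults so far: 5)
  step 7: ref 4 -> HIT, frames=[1,4] (faults so far: 5)
  step 8: ref 3 -> FAULT, evict 4, frames=[1,3] (faults so far: 6)
  step 9: ref 2 -> FAULT, evict 3, frames=[1,2] (faults so far: 7)
  step 10: ref 1 -> HIT, frames=[1,2] (faults so far: 7)
  step 11: ref 2 -> HIT, frames=[1,2] (faults so far: 7)
  step 12: ref 3 -> FAULT, evict 1, frames=[3,2] (faults so far: 8)
  step 13: ref 3 -> HIT, frames=[3,2] (faults so far: 8)
  step 14: ref 4 -> FAULT, evict 2, frames=[3,4] (faults so far: 9)
  step 15: ref 3 -> HIT, frames=[3,4] (faults so far: 9)
  Optimal total faults: 9

Answer: 10 11 9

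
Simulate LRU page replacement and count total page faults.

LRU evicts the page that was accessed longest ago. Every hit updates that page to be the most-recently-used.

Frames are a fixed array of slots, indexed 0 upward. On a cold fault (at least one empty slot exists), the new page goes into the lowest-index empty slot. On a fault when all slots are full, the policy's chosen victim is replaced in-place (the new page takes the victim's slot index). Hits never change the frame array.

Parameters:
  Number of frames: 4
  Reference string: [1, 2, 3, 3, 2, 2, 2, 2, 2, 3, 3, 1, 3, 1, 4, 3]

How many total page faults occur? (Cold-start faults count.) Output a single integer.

Answer: 4

Derivation:
Step 0: ref 1 → FAULT, frames=[1,-,-,-]
Step 1: ref 2 → FAULT, frames=[1,2,-,-]
Step 2: ref 3 → FAULT, frames=[1,2,3,-]
Step 3: ref 3 → HIT, frames=[1,2,3,-]
Step 4: ref 2 → HIT, frames=[1,2,3,-]
Step 5: ref 2 → HIT, frames=[1,2,3,-]
Step 6: ref 2 → HIT, frames=[1,2,3,-]
Step 7: ref 2 → HIT, frames=[1,2,3,-]
Step 8: ref 2 → HIT, frames=[1,2,3,-]
Step 9: ref 3 → HIT, frames=[1,2,3,-]
Step 10: ref 3 → HIT, frames=[1,2,3,-]
Step 11: ref 1 → HIT, frames=[1,2,3,-]
Step 12: ref 3 → HIT, frames=[1,2,3,-]
Step 13: ref 1 → HIT, frames=[1,2,3,-]
Step 14: ref 4 → FAULT, frames=[1,2,3,4]
Step 15: ref 3 → HIT, frames=[1,2,3,4]
Total faults: 4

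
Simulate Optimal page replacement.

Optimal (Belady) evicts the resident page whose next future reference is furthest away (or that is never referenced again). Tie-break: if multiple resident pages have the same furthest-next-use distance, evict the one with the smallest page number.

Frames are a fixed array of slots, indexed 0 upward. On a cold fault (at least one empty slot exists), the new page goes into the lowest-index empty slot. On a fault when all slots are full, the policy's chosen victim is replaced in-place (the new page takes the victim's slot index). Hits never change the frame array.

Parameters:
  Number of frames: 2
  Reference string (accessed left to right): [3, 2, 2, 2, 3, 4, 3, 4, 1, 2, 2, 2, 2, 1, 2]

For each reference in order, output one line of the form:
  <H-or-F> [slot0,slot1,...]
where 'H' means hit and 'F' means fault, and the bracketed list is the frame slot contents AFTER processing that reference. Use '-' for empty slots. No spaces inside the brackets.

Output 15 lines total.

F [3,-]
F [3,2]
H [3,2]
H [3,2]
H [3,2]
F [3,4]
H [3,4]
H [3,4]
F [1,4]
F [1,2]
H [1,2]
H [1,2]
H [1,2]
H [1,2]
H [1,2]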